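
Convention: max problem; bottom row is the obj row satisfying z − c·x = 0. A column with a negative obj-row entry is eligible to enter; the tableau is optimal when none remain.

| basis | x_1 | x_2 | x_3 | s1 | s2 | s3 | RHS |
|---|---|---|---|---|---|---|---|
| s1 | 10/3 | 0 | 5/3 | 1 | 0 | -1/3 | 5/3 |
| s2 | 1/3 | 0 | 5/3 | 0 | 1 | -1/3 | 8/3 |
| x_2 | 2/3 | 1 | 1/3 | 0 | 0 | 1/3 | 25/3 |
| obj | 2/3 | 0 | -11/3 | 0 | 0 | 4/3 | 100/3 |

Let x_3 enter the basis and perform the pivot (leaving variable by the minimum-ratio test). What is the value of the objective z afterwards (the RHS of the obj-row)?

Ratio test on column x_3 — row 1: (5/3)/(5/3) = 1; row 2: (8/3)/(5/3) = 8/5; row 3: (25/3)/(1/3) = 25. Minimum is 1 at row 1 (s1 leaves); pivot element 5/3.
Pivot on row 1; the obj-row RHS becomes 100/3 − (-11/3)·1 = 37.

37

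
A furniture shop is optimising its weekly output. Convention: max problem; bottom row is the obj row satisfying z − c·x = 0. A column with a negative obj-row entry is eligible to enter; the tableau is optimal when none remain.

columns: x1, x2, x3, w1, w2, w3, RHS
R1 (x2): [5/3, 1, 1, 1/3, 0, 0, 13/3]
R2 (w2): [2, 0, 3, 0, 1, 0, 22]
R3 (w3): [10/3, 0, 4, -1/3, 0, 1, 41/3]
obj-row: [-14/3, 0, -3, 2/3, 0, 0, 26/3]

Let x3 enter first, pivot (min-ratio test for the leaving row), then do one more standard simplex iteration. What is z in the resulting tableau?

Ratio test on column x3 — row 1: (13/3)/1 = 13/3; row 2: 22/3 = 22/3; row 3: (41/3)/4 = 41/12. Minimum is 41/12 at row 3 (w3 leaves); pivot element 4.
Pivot on row 3; the obj-row RHS becomes 26/3 − (-3)·(41/12) = 227/12.
Next entering variable (most negative obj-row entry -13/6): x1.
Ratio test on column x1 — row 1: (11/12)/(5/6) = 11/10; row 2: entry -1/2 ≤ 0; row 3: (41/12)/(5/6) = 41/10. Minimum is 11/10 at row 1 (x2 leaves); pivot element 5/6.
After the second pivot the obj-row RHS is 227/12 − (-13/6)·(11/10) = 213/10.

213/10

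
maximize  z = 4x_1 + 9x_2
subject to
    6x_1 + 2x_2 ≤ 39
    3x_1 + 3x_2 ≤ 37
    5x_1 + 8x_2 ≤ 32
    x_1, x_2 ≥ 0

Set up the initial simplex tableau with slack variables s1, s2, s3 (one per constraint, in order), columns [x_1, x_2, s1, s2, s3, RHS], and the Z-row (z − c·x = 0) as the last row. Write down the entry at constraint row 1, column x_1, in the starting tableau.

6

Constraint 1 has coefficient 6 on x_1.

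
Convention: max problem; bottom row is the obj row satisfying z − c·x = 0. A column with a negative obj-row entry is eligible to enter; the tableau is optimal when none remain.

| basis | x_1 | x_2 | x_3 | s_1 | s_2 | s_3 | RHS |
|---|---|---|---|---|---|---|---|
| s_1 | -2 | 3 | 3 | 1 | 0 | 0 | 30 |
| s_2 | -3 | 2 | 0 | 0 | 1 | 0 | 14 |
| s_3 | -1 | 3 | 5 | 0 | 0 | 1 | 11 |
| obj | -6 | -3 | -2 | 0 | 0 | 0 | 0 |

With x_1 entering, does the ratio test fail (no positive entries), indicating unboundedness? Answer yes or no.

yes

Every constraint-row entry in column x_1 is ≤ 0, so increasing x_1 is unbounded.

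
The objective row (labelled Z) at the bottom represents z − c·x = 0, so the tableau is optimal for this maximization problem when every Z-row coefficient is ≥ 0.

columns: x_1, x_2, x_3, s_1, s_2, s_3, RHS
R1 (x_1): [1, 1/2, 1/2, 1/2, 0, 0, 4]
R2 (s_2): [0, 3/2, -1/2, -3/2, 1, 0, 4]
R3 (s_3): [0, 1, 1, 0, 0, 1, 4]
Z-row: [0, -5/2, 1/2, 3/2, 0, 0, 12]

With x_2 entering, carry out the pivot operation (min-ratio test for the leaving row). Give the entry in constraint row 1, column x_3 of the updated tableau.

Ratio test on column x_2 — row 1: 4/(1/2) = 8; row 2: 4/(3/2) = 8/3; row 3: 4/1 = 4. Minimum is 8/3 at row 2 (s_2 leaves); pivot element 3/2.
Divide row 2 by 3/2; eliminate column x_2 from the other rows.
Row 1 update in column x_3: 1/2 − (1/2)·(-1/3) = 2/3.

2/3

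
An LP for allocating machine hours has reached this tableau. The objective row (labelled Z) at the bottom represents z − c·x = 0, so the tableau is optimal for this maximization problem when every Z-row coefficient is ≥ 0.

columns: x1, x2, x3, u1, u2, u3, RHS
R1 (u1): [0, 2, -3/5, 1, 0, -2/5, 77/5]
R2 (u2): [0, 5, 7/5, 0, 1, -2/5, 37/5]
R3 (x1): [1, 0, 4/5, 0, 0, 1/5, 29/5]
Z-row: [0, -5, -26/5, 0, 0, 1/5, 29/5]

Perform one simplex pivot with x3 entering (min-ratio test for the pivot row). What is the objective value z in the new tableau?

233/7

Ratio test on column x3 — row 1: entry -3/5 ≤ 0; row 2: (37/5)/(7/5) = 37/7; row 3: (29/5)/(4/5) = 29/4. Minimum is 37/7 at row 2 (u2 leaves); pivot element 7/5.
Pivot on row 2; the Z-row RHS becomes 29/5 − (-26/5)·(37/7) = 233/7.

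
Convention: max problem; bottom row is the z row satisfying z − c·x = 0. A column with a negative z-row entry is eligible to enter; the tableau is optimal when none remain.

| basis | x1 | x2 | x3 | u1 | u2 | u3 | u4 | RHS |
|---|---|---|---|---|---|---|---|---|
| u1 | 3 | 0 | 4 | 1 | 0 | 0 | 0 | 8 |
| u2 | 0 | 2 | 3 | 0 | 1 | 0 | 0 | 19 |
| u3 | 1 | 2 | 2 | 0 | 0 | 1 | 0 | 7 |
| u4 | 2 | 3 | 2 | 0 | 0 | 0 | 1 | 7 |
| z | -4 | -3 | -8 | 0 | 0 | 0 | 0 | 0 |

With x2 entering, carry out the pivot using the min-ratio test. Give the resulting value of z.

Ratio test on column x2 — row 1: entry 0 ≤ 0; row 2: 19/2 = 19/2; row 3: 7/2 = 7/2; row 4: 7/3 = 7/3. Minimum is 7/3 at row 4 (u4 leaves); pivot element 3.
Pivot on row 4; the z-row RHS becomes 0 − (-3)·(7/3) = 7.

7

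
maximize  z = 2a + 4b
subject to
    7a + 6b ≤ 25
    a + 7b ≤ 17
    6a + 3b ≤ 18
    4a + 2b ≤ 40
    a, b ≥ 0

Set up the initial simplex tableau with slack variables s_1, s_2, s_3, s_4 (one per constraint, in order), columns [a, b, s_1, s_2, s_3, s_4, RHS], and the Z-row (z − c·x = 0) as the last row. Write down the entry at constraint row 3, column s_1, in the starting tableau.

0

Slack s_1 belongs to constraint 1; its column is the unit vector e_1, so the entry in row 3 is 0.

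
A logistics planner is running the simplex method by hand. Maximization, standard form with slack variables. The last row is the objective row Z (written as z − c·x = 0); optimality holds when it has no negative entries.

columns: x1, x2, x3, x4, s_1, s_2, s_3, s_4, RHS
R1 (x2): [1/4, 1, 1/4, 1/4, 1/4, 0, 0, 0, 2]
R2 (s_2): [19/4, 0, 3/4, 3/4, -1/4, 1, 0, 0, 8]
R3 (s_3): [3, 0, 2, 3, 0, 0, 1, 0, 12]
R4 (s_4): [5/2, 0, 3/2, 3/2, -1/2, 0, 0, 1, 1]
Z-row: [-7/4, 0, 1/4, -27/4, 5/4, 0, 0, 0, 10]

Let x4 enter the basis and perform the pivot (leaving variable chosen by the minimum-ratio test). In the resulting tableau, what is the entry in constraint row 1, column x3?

Ratio test on column x4 — row 1: 2/(1/4) = 8; row 2: 8/(3/4) = 32/3; row 3: 12/3 = 4; row 4: 1/(3/2) = 2/3. Minimum is 2/3 at row 4 (s_4 leaves); pivot element 3/2.
Divide row 4 by 3/2; eliminate column x4 from the other rows.
Row 1 update in column x3: 1/4 − (1/4)·1 = 0.

0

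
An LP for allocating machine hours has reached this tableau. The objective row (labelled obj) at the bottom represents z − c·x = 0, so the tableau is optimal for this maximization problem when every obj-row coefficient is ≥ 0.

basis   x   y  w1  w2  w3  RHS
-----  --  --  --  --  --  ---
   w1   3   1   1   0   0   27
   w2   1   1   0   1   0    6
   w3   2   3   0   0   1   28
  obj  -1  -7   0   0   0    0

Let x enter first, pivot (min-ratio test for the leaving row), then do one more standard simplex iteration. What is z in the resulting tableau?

42

Ratio test on column x — row 1: 27/3 = 9; row 2: 6/1 = 6; row 3: 28/2 = 14. Minimum is 6 at row 2 (w2 leaves); pivot element 1.
Pivot on row 2; the obj-row RHS becomes 0 − (-1)·6 = 6.
Next entering variable (most negative obj-row entry -6): y.
Ratio test on column y — row 1: entry -2 ≤ 0; row 2: 6/1 = 6; row 3: 16/1 = 16. Minimum is 6 at row 2 (x leaves); pivot element 1.
After the second pivot the obj-row RHS is 6 − (-6)·6 = 42.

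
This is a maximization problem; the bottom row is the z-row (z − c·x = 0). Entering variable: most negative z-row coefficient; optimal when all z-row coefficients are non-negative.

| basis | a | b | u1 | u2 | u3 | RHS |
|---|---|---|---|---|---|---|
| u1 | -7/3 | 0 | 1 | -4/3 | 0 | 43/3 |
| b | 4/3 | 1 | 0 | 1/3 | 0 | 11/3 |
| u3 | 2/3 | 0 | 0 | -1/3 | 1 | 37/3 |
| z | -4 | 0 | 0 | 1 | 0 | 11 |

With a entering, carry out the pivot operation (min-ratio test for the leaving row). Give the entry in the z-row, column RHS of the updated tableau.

Ratio test on column a — row 1: entry -7/3 ≤ 0; row 2: (11/3)/(4/3) = 11/4; row 3: (37/3)/(2/3) = 37/2. Minimum is 11/4 at row 2 (b leaves); pivot element 4/3.
Divide row 2 by 4/3; eliminate column a from the other rows.
z-row update in column RHS: 11 − (-4)·(11/4) = 22.

22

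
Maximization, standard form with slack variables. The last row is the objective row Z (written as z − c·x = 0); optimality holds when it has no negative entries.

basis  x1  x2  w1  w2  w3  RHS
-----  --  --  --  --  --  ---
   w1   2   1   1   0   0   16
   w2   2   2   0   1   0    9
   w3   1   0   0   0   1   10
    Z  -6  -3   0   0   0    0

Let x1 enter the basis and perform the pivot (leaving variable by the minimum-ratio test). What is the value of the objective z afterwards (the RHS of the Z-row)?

27

Ratio test on column x1 — row 1: 16/2 = 8; row 2: 9/2 = 9/2; row 3: 10/1 = 10. Minimum is 9/2 at row 2 (w2 leaves); pivot element 2.
Pivot on row 2; the Z-row RHS becomes 0 − (-6)·(9/2) = 27.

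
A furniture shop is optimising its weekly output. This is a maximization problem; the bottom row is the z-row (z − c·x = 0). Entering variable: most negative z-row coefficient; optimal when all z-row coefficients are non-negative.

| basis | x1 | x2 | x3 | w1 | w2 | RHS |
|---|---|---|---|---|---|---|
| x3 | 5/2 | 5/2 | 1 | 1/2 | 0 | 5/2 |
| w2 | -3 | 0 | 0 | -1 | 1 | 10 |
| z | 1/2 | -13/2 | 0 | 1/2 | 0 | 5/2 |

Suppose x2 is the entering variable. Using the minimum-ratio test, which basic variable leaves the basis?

x3

Column x2 entries and ratios — x3: (5/2)/(5/2) = 1; w2: 0 ≤ 0, skip.
Smallest ratio is 1 in the row of x3, so x3 leaves.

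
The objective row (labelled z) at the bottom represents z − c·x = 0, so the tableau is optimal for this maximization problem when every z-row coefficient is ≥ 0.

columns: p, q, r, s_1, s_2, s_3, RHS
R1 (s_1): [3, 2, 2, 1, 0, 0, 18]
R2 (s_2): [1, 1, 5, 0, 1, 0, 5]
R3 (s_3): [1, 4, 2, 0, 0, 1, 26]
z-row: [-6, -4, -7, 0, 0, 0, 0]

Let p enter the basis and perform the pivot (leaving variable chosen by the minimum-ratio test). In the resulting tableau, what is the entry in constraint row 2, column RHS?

Ratio test on column p — row 1: 18/3 = 6; row 2: 5/1 = 5; row 3: 26/1 = 26. Minimum is 5 at row 2 (s_2 leaves); pivot element 1.
Divide row 2 by 1; eliminate column p from the other rows.
In the new row 2, the RHS entry is the old entry divided by the pivot: 5/1 = 5.

5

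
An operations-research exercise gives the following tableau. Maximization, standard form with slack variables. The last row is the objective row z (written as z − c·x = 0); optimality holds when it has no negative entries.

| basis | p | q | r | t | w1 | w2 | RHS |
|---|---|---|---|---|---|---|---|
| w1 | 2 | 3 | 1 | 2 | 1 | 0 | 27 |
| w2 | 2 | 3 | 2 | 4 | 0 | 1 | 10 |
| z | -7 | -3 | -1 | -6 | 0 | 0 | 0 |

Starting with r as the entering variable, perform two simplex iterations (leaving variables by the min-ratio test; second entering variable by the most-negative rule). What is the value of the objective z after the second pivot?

Ratio test on column r — row 1: 27/1 = 27; row 2: 10/2 = 5. Minimum is 5 at row 2 (w2 leaves); pivot element 2.
Pivot on row 2; the z-row RHS becomes 0 − (-1)·5 = 5.
Next entering variable (most negative z-row entry -6): p.
Ratio test on column p — row 1: 22/1 = 22; row 2: 5/1 = 5. Minimum is 5 at row 2 (r leaves); pivot element 1.
After the second pivot the z-row RHS is 5 − (-6)·5 = 35.

35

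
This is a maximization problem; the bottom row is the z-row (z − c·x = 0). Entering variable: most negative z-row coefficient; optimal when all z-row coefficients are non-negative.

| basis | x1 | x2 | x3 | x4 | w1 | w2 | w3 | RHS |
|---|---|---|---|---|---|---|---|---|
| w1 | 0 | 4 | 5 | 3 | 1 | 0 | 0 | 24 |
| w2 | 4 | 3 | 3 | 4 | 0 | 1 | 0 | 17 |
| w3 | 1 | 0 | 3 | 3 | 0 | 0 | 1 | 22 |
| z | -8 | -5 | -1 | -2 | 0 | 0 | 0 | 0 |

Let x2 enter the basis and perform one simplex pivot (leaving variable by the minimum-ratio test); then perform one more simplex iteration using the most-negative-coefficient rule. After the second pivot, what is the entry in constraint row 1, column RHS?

24

Ratio test on column x2 — row 1: 24/4 = 6; row 2: 17/3 = 17/3; row 3: entry 0 ≤ 0. Minimum is 17/3 at row 2 (w2 leaves); pivot element 3.
Divide row 2 by 3; eliminate column x2 from the other rows.
Second iteration: most negative z-row entry is -4/3 in column x1, so x1 enters.
Ratio test on column x1 — row 1: entry -16/3 ≤ 0; row 2: (17/3)/(4/3) = 17/4; row 3: 22/1 = 22. Minimum is 17/4 at row 2 (x2 leaves); pivot element 4/3.
Divide row 2 by 4/3; eliminate column x1 from the other rows.
After both pivots, the entry at constraint row 1, column RHS is 24.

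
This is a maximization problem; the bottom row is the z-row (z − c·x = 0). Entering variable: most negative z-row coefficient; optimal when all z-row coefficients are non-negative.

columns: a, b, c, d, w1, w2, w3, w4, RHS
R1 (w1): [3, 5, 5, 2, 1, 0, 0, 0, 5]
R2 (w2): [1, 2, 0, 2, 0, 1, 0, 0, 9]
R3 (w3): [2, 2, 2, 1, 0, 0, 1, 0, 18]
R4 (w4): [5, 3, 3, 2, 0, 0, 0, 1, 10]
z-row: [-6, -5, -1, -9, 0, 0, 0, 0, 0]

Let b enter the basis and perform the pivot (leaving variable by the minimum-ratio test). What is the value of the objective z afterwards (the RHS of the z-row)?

5

Ratio test on column b — row 1: 5/5 = 1; row 2: 9/2 = 9/2; row 3: 18/2 = 9; row 4: 10/3 = 10/3. Minimum is 1 at row 1 (w1 leaves); pivot element 5.
Pivot on row 1; the z-row RHS becomes 0 − (-5)·1 = 5.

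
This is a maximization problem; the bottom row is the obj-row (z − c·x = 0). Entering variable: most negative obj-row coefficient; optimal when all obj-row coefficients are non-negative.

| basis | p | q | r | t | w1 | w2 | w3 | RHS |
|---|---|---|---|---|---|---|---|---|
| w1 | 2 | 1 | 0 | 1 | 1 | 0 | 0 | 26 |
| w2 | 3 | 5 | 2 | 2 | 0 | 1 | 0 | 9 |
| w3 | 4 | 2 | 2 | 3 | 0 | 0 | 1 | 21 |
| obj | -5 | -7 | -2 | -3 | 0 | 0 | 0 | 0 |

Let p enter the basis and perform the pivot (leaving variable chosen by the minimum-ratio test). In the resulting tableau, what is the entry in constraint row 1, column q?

Ratio test on column p — row 1: 26/2 = 13; row 2: 9/3 = 3; row 3: 21/4 = 21/4. Minimum is 3 at row 2 (w2 leaves); pivot element 3.
Divide row 2 by 3; eliminate column p from the other rows.
Row 1 update in column q: 1 − 2·(5/3) = -7/3.

-7/3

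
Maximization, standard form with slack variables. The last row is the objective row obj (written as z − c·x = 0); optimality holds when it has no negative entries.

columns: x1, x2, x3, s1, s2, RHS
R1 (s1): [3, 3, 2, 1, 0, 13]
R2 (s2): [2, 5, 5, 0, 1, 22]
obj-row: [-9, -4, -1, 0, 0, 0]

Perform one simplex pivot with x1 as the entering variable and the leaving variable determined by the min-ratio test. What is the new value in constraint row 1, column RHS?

Ratio test on column x1 — row 1: 13/3 = 13/3; row 2: 22/2 = 11. Minimum is 13/3 at row 1 (s1 leaves); pivot element 3.
Divide row 1 by 3; eliminate column x1 from the other rows.
In the new row 1, the RHS entry is the old entry divided by the pivot: 13/3 = 13/3.

13/3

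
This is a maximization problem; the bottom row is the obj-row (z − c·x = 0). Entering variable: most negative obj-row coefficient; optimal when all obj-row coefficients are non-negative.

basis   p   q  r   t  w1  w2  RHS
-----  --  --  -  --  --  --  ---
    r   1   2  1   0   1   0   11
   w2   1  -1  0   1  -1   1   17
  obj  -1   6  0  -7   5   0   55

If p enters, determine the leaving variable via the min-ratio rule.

r

Column p entries and ratios — r: 11/1 = 11; w2: 17/1 = 17.
Smallest ratio is 11 in the row of r, so r leaves.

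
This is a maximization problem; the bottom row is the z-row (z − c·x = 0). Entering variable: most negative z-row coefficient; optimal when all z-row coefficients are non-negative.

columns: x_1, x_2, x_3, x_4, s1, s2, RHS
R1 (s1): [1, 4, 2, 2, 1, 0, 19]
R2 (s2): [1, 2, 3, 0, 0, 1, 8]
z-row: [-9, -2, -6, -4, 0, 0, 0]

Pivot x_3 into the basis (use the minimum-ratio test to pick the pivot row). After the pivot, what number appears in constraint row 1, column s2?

Ratio test on column x_3 — row 1: 19/2 = 19/2; row 2: 8/3 = 8/3. Minimum is 8/3 at row 2 (s2 leaves); pivot element 3.
Divide row 2 by 3; eliminate column x_3 from the other rows.
Row 1 update in column s2: 0 − 2·(1/3) = -2/3.

-2/3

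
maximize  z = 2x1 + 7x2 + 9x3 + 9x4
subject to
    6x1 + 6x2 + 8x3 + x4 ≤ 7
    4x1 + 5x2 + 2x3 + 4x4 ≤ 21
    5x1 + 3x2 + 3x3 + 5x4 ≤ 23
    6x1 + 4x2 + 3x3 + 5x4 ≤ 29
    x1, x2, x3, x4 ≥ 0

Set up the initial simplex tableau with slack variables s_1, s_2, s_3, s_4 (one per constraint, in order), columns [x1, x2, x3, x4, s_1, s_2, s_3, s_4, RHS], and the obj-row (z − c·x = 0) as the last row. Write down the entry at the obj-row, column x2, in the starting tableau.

The obj-row carries the negated objective coefficients: the x2 entry is -7.

-7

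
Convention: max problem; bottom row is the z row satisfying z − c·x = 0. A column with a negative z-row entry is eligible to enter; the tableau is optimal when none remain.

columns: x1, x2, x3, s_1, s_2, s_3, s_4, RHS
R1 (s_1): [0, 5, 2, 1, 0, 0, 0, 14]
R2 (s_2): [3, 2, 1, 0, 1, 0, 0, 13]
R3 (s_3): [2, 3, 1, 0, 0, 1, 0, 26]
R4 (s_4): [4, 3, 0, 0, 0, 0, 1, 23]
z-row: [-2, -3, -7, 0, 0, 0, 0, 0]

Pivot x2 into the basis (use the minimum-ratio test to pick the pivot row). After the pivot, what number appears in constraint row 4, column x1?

4

Ratio test on column x2 — row 1: 14/5 = 14/5; row 2: 13/2 = 13/2; row 3: 26/3 = 26/3; row 4: 23/3 = 23/3. Minimum is 14/5 at row 1 (s_1 leaves); pivot element 5.
Divide row 1 by 5; eliminate column x2 from the other rows.
Row 4 update in column x1: 4 − 3·0 = 4.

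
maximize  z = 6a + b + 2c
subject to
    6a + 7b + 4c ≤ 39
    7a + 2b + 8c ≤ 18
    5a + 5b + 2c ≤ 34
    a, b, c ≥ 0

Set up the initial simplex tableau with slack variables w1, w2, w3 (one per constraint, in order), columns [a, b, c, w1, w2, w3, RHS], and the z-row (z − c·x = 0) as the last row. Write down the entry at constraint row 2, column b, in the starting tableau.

Constraint 2 has coefficient 2 on b.

2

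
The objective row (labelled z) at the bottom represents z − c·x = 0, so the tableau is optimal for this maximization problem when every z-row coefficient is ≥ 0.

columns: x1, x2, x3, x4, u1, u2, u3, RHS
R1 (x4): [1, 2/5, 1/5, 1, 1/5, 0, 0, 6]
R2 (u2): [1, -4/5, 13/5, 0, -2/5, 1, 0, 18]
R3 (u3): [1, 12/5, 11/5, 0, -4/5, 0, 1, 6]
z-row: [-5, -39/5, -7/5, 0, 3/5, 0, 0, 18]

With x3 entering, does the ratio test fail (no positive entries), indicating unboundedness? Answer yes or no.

Column x3 has positive entries in row(s) 1, 2, 3, so the ratio test bounds it — not unbounded.

no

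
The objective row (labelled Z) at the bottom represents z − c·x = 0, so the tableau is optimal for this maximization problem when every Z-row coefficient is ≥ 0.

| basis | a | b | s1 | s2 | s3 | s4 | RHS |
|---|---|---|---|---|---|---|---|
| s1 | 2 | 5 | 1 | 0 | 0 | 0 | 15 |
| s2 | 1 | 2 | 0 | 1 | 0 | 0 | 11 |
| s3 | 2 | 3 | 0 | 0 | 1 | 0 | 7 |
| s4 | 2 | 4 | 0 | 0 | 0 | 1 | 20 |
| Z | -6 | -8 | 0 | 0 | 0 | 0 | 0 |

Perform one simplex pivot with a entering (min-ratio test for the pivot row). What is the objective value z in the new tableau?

21

Ratio test on column a — row 1: 15/2 = 15/2; row 2: 11/1 = 11; row 3: 7/2 = 7/2; row 4: 20/2 = 10. Minimum is 7/2 at row 3 (s3 leaves); pivot element 2.
Pivot on row 3; the Z-row RHS becomes 0 − (-6)·(7/2) = 21.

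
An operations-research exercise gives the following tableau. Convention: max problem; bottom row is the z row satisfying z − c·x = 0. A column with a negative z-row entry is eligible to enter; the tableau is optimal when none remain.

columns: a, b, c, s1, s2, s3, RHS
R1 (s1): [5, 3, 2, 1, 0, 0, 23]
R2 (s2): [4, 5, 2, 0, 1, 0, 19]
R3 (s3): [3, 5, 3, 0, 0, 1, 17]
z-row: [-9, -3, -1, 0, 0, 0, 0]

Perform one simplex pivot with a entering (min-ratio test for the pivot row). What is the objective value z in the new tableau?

207/5

Ratio test on column a — row 1: 23/5 = 23/5; row 2: 19/4 = 19/4; row 3: 17/3 = 17/3. Minimum is 23/5 at row 1 (s1 leaves); pivot element 5.
Pivot on row 1; the z-row RHS becomes 0 − (-9)·(23/5) = 207/5.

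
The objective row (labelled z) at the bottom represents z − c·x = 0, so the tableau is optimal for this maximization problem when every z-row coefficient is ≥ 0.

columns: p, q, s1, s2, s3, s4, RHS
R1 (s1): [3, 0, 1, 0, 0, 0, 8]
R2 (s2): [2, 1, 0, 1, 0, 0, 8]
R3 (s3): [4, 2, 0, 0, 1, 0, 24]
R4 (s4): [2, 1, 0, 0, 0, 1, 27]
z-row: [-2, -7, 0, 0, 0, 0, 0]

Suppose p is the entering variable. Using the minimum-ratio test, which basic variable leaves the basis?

s1

Column p entries and ratios — s1: 8/3 = 8/3; s2: 8/2 = 4; s3: 24/4 = 6; s4: 27/2 = 27/2.
Smallest ratio is 8/3 in the row of s1, so s1 leaves.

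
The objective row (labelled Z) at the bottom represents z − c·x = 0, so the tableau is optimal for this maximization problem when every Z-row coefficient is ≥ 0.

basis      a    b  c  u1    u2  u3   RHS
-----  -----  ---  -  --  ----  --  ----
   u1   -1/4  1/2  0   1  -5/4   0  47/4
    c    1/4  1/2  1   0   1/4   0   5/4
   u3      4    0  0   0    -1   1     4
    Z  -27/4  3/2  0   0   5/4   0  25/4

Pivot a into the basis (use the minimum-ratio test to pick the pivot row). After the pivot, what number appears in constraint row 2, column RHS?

1

Ratio test on column a — row 1: entry -1/4 ≤ 0; row 2: (5/4)/(1/4) = 5; row 3: 4/4 = 1. Minimum is 1 at row 3 (u3 leaves); pivot element 4.
Divide row 3 by 4; eliminate column a from the other rows.
Row 2 update in column RHS: 5/4 − (1/4)·1 = 1.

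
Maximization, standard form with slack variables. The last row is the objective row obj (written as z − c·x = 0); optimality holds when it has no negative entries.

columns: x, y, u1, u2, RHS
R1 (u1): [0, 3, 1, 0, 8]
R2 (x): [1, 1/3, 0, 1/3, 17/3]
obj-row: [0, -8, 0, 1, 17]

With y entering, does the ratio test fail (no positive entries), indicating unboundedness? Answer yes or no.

no

Column y has positive entries in row(s) 1, 2, so the ratio test bounds it — not unbounded.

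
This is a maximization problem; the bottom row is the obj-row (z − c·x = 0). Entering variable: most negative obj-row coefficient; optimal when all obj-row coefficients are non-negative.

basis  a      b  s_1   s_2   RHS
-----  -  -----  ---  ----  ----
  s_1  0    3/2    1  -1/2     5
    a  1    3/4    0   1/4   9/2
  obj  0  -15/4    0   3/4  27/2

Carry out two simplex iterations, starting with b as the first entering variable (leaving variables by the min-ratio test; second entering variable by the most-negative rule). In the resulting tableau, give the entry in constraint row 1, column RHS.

Ratio test on column b — row 1: 5/(3/2) = 10/3; row 2: (9/2)/(3/4) = 6. Minimum is 10/3 at row 1 (s_1 leaves); pivot element 3/2.
Divide row 1 by 3/2; eliminate column b from the other rows.
Second iteration: most negative obj-row entry is -1/2 in column s_2, so s_2 enters.
Ratio test on column s_2 — row 1: entry -1/3 ≤ 0; row 2: 2/(1/2) = 4. Minimum is 4 at row 2 (a leaves); pivot element 1/2.
Divide row 2 by 1/2; eliminate column s_2 from the other rows.
After both pivots, the entry at constraint row 1, column RHS is 14/3.

14/3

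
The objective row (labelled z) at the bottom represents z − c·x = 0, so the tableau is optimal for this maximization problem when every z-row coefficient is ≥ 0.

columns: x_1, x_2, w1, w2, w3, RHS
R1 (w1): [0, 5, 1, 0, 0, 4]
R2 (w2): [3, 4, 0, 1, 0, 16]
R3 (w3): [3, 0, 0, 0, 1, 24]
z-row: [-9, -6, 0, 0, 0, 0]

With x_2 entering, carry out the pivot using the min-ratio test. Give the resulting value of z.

24/5

Ratio test on column x_2 — row 1: 4/5 = 4/5; row 2: 16/4 = 4; row 3: entry 0 ≤ 0. Minimum is 4/5 at row 1 (w1 leaves); pivot element 5.
Pivot on row 1; the z-row RHS becomes 0 − (-6)·(4/5) = 24/5.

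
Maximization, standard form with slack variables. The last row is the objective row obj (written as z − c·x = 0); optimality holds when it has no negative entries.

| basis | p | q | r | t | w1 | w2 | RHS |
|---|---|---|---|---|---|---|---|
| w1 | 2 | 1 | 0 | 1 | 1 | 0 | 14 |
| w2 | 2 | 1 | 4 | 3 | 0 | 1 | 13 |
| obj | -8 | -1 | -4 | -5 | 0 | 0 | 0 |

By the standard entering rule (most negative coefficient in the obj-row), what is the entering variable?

p

Negative obj-row entries: p: -8, q: -1, r: -4, t: -5.
The most negative is -8 in column p, so p enters.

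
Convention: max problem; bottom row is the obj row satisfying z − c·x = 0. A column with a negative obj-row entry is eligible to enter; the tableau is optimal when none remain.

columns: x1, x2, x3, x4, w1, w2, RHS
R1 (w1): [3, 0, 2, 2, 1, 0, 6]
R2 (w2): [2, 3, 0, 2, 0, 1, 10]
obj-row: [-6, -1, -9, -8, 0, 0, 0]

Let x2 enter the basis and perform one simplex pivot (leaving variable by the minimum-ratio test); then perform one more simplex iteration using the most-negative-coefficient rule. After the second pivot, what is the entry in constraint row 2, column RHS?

10/3

Ratio test on column x2 — row 1: entry 0 ≤ 0; row 2: 10/3 = 10/3. Minimum is 10/3 at row 2 (w2 leaves); pivot element 3.
Divide row 2 by 3; eliminate column x2 from the other rows.
Second iteration: most negative obj-row entry is -9 in column x3, so x3 enters.
Ratio test on column x3 — row 1: 6/2 = 3; row 2: entry 0 ≤ 0. Minimum is 3 at row 1 (w1 leaves); pivot element 2.
Divide row 1 by 2; eliminate column x3 from the other rows.
After both pivots, the entry at constraint row 2, column RHS is 10/3.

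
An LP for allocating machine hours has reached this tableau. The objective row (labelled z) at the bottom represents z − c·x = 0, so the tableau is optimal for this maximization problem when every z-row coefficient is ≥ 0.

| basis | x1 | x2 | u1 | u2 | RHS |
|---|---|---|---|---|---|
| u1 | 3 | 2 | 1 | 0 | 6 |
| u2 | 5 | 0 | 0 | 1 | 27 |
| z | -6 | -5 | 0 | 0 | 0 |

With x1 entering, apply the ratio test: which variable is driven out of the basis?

Column x1 entries and ratios — u1: 6/3 = 2; u2: 27/5 = 27/5.
Smallest ratio is 2 in the row of u1, so u1 leaves.

u1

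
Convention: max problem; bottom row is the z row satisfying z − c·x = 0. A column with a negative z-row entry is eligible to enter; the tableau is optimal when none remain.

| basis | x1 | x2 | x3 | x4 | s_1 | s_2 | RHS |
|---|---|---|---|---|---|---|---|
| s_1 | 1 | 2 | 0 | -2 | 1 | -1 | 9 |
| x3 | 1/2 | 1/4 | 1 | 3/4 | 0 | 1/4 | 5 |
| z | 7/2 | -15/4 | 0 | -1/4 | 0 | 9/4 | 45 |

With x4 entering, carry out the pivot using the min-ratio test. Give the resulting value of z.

Ratio test on column x4 — row 1: entry -2 ≤ 0; row 2: 5/(3/4) = 20/3. Minimum is 20/3 at row 2 (x3 leaves); pivot element 3/4.
Pivot on row 2; the z-row RHS becomes 45 − (-1/4)·(20/3) = 140/3.

140/3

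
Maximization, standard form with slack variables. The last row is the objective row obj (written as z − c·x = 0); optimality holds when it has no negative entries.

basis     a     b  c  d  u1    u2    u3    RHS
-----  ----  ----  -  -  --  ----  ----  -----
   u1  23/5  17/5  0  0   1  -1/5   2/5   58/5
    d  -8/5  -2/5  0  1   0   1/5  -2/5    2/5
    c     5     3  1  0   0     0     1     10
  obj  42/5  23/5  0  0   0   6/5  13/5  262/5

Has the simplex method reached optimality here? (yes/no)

yes

Every obj-row coefficient is ≥ 0, so the tableau is optimal.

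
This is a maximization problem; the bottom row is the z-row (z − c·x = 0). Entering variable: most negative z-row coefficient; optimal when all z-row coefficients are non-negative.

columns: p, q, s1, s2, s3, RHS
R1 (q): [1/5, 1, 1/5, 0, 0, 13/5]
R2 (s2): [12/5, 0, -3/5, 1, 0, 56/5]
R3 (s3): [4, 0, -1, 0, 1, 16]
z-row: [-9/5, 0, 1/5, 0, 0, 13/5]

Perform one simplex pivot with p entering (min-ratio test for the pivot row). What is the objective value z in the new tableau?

Ratio test on column p — row 1: (13/5)/(1/5) = 13; row 2: (56/5)/(12/5) = 14/3; row 3: 16/4 = 4. Minimum is 4 at row 3 (s3 leaves); pivot element 4.
Pivot on row 3; the z-row RHS becomes 13/5 − (-9/5)·4 = 49/5.

49/5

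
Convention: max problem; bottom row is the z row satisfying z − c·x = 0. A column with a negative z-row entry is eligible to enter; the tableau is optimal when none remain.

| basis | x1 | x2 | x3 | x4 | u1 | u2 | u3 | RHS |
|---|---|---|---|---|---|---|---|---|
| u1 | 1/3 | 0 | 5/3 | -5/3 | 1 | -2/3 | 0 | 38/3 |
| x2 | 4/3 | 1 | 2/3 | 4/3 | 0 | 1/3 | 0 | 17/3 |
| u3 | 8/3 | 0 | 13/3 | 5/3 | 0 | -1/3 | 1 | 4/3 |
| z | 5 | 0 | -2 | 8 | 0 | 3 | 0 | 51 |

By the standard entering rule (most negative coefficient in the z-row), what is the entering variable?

x3

Negative z-row entries: x3: -2.
The most negative is -2 in column x3, so x3 enters.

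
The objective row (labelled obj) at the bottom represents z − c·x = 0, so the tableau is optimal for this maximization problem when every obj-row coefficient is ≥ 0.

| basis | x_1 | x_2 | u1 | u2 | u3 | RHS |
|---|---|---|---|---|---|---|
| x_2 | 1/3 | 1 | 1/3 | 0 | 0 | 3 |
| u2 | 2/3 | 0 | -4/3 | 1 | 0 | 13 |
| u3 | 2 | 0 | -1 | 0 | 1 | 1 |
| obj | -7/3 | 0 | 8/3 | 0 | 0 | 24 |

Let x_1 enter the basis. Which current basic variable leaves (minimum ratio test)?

u3

Column x_1 entries and ratios — x_2: 3/(1/3) = 9; u2: 13/(2/3) = 39/2; u3: 1/2 = 1/2.
Smallest ratio is 1/2 in the row of u3, so u3 leaves.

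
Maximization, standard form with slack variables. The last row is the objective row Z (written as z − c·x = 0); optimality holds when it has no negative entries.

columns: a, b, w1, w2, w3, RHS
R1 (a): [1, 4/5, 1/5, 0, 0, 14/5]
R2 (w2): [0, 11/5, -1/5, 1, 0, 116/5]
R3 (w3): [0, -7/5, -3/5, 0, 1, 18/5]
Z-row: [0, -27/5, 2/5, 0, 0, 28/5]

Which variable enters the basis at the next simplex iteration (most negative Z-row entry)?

Negative Z-row entries: b: -27/5.
The most negative is -27/5 in column b, so b enters.

b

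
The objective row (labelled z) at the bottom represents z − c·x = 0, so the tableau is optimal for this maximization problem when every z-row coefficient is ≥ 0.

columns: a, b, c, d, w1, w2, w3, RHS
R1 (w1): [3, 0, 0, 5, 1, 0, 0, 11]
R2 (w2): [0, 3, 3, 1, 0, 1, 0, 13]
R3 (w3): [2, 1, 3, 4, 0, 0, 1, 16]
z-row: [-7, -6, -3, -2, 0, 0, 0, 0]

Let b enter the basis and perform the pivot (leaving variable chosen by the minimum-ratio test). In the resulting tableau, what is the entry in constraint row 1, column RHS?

Ratio test on column b — row 1: entry 0 ≤ 0; row 2: 13/3 = 13/3; row 3: 16/1 = 16. Minimum is 13/3 at row 2 (w2 leaves); pivot element 3.
Divide row 2 by 3; eliminate column b from the other rows.
Row 1 update in column RHS: 11 − 0·(13/3) = 11.

11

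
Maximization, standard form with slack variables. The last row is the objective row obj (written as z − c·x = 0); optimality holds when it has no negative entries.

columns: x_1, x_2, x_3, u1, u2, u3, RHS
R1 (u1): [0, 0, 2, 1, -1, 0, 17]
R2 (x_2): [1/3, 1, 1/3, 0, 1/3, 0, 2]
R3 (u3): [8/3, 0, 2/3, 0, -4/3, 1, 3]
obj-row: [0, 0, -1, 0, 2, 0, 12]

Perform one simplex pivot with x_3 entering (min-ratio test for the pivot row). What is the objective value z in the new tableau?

33/2

Ratio test on column x_3 — row 1: 17/2 = 17/2; row 2: 2/(1/3) = 6; row 3: 3/(2/3) = 9/2. Minimum is 9/2 at row 3 (u3 leaves); pivot element 2/3.
Pivot on row 3; the obj-row RHS becomes 12 − (-1)·(9/2) = 33/2.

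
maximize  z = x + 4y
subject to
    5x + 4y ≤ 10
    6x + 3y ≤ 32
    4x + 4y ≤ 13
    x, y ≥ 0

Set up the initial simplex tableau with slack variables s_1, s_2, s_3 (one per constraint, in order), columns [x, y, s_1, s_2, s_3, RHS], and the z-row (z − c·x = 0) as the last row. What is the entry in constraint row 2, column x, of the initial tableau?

6

Constraint 2 has coefficient 6 on x.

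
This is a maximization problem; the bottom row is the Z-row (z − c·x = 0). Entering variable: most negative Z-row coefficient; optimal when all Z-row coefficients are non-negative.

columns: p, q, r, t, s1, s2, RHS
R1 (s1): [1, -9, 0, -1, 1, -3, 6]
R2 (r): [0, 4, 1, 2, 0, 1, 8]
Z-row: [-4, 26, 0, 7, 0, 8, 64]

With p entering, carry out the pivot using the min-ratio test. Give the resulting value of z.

Ratio test on column p — row 1: 6/1 = 6; row 2: entry 0 ≤ 0. Minimum is 6 at row 1 (s1 leaves); pivot element 1.
Pivot on row 1; the Z-row RHS becomes 64 − (-4)·6 = 88.

88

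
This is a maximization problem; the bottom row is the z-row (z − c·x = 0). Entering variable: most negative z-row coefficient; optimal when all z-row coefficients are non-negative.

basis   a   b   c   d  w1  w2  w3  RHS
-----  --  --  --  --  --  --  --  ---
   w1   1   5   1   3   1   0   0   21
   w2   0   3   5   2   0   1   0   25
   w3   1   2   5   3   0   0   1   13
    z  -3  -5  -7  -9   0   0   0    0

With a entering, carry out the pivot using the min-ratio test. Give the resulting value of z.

39

Ratio test on column a — row 1: 21/1 = 21; row 2: entry 0 ≤ 0; row 3: 13/1 = 13. Minimum is 13 at row 3 (w3 leaves); pivot element 1.
Pivot on row 3; the z-row RHS becomes 0 − (-3)·13 = 39.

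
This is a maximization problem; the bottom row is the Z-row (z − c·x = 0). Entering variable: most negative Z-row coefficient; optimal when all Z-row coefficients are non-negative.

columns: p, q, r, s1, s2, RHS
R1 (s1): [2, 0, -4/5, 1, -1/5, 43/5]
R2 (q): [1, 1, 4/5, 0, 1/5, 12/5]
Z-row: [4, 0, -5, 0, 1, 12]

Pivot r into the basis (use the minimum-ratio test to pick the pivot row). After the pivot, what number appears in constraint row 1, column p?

3

Ratio test on column r — row 1: entry -4/5 ≤ 0; row 2: (12/5)/(4/5) = 3. Minimum is 3 at row 2 (q leaves); pivot element 4/5.
Divide row 2 by 4/5; eliminate column r from the other rows.
Row 1 update in column p: 2 − (-4/5)·(5/4) = 3.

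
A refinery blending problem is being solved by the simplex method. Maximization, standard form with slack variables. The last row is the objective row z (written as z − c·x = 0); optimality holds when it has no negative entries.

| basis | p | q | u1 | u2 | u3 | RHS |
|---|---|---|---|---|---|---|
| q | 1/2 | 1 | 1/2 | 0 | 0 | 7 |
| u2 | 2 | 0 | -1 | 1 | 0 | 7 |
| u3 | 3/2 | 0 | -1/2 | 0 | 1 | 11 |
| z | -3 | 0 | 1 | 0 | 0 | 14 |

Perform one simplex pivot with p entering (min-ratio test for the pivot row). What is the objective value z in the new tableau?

Ratio test on column p — row 1: 7/(1/2) = 14; row 2: 7/2 = 7/2; row 3: 11/(3/2) = 22/3. Minimum is 7/2 at row 2 (u2 leaves); pivot element 2.
Pivot on row 2; the z-row RHS becomes 14 − (-3)·(7/2) = 49/2.

49/2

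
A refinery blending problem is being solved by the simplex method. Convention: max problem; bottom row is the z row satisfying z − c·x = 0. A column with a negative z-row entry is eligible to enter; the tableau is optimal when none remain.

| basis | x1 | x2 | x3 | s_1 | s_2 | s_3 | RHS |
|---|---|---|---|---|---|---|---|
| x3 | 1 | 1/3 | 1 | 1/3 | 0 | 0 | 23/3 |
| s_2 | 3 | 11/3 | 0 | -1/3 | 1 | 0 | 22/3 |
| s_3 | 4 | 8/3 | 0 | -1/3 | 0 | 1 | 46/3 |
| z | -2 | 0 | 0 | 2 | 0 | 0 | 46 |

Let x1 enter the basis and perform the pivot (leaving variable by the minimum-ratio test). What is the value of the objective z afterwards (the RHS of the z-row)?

458/9

Ratio test on column x1 — row 1: (23/3)/1 = 23/3; row 2: (22/3)/3 = 22/9; row 3: (46/3)/4 = 23/6. Minimum is 22/9 at row 2 (s_2 leaves); pivot element 3.
Pivot on row 2; the z-row RHS becomes 46 − (-2)·(22/9) = 458/9.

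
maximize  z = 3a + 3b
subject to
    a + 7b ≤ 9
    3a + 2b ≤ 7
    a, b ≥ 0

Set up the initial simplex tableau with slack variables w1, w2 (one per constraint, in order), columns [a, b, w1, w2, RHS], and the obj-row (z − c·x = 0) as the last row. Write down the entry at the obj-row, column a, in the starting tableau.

The obj-row carries the negated objective coefficients: the a entry is -3.

-3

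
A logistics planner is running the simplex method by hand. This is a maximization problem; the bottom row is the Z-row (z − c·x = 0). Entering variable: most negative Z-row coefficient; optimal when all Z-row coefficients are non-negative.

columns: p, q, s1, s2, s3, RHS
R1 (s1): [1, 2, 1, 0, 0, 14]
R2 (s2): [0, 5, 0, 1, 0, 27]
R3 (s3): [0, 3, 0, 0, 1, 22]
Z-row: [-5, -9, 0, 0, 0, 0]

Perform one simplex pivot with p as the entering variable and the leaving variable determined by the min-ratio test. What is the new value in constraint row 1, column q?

Ratio test on column p — row 1: 14/1 = 14; row 2: entry 0 ≤ 0; row 3: entry 0 ≤ 0. Minimum is 14 at row 1 (s1 leaves); pivot element 1.
Divide row 1 by 1; eliminate column p from the other rows.
In the new row 1, the q entry is the old entry divided by the pivot: 2/1 = 2.

2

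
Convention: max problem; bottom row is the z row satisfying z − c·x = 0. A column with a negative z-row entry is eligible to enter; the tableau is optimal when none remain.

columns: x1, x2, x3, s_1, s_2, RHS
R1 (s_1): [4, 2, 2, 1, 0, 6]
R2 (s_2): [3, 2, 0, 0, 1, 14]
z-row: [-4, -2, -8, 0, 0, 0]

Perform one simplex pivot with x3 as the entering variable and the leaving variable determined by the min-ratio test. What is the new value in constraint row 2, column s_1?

Ratio test on column x3 — row 1: 6/2 = 3; row 2: entry 0 ≤ 0. Minimum is 3 at row 1 (s_1 leaves); pivot element 2.
Divide row 1 by 2; eliminate column x3 from the other rows.
Row 2 update in column s_1: 0 − 0·(1/2) = 0.

0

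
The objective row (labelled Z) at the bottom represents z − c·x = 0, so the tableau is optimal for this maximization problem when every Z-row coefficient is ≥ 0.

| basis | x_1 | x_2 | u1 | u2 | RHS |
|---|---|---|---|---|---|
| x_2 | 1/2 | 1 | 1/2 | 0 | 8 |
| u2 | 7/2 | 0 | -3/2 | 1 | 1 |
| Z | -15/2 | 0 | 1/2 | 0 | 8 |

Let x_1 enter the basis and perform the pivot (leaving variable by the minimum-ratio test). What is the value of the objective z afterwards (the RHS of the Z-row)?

71/7

Ratio test on column x_1 — row 1: 8/(1/2) = 16; row 2: 1/(7/2) = 2/7. Minimum is 2/7 at row 2 (u2 leaves); pivot element 7/2.
Pivot on row 2; the Z-row RHS becomes 8 − (-15/2)·(2/7) = 71/7.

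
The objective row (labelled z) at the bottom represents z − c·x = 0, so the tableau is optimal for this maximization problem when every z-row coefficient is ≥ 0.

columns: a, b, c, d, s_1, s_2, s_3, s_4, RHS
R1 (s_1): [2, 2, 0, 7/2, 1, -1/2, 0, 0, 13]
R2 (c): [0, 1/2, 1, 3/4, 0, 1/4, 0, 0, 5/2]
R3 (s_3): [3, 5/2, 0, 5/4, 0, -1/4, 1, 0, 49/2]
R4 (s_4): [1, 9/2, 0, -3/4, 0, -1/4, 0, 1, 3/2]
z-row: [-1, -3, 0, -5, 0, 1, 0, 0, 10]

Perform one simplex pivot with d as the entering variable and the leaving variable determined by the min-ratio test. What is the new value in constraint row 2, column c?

4/3

Ratio test on column d — row 1: 13/(7/2) = 26/7; row 2: (5/2)/(3/4) = 10/3; row 3: (49/2)/(5/4) = 98/5; row 4: entry -3/4 ≤ 0. Minimum is 10/3 at row 2 (c leaves); pivot element 3/4.
Divide row 2 by 3/4; eliminate column d from the other rows.
In the new row 2, the c entry is the old entry divided by the pivot: 1/(3/4) = 4/3.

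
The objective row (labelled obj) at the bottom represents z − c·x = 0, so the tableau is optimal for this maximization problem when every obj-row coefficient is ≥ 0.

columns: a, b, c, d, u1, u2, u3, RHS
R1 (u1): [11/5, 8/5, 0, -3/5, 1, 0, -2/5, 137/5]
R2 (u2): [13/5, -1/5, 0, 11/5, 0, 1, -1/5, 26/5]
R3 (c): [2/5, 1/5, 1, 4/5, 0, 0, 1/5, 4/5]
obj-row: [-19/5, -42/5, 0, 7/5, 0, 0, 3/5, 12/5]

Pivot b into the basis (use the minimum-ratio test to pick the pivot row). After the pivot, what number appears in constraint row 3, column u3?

1

Ratio test on column b — row 1: (137/5)/(8/5) = 137/8; row 2: entry -1/5 ≤ 0; row 3: (4/5)/(1/5) = 4. Minimum is 4 at row 3 (c leaves); pivot element 1/5.
Divide row 3 by 1/5; eliminate column b from the other rows.
In the new row 3, the u3 entry is the old entry divided by the pivot: (1/5)/(1/5) = 1.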